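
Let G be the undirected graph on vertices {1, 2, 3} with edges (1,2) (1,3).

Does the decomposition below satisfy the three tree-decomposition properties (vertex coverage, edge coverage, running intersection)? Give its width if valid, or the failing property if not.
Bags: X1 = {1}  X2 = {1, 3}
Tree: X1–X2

No — vertex 2 appears in no bag.

A tree decomposition must satisfy three properties: every vertex lies in some bag; for every edge, both endpoints lie together in some bag; and for every vertex, the bags containing it form a connected subtree. Here vertex 2 appears in no bag, so the decomposition is invalid.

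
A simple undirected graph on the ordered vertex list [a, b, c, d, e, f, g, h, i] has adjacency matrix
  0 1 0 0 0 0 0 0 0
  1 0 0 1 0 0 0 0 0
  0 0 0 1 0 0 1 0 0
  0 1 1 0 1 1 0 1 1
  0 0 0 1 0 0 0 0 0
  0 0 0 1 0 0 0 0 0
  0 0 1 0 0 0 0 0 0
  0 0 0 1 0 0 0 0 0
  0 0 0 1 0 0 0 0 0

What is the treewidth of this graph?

A width-1 tree decomposition is:
Bags: B1 = {d, h}  B2 = {d, i}  B3 = {b, d}  B4 = {d, e}  B5 = {d, f}  B6 = {a, b}  B7 = {c, d}  B8 = {c, g}
Tree: B1–B2, B2–B3, B2–B4, B2–B5, B3–B6, B2–B7, B7–B8
The largest bag has 2 vertices, giving width 1; this decomposition certifies tw(G) ≤ 1. Any graph with an edge has treewidth ≥ 1, and G has the edge h–d. Therefore the treewidth is 1.

1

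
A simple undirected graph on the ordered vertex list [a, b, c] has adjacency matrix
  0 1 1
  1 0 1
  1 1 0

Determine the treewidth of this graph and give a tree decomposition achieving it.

A single bag containing all 3 vertices is trivially a valid decomposition of width 2. For the lower bound, the 3 vertices {a, b, c} are pairwise adjacent, and any tree decomposition puts a clique entirely inside one bag — forcing width ≥ 2. Combining the bounds, tw(G) = 2.

Treewidth 2.
One such decomposition:
Bags: B1 = {a, b, c}
Tree: (single bag)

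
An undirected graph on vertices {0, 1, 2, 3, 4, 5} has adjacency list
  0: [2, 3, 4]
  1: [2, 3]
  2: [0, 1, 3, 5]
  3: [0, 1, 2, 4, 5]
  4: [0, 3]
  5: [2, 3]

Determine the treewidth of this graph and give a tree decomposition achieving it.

The largest bag has 3 vertices, giving width 2; this decomposition certifies tw(G) ≤ 2. For the lower bound, the 3 vertices {0, 2, 3} are pairwise adjacent, and any tree decomposition puts a clique entirely inside one bag — forcing width ≥ 2. The upper and lower bounds meet at 2, so that is the treewidth.

Treewidth 2.
One optimal decomposition is:
Bags: B1 = {0, 3, 4}  B2 = {0, 2, 3}  B3 = {2, 3, 5}  B4 = {1, 2, 3}
Tree: B1–B2, B2–B3, B2–B4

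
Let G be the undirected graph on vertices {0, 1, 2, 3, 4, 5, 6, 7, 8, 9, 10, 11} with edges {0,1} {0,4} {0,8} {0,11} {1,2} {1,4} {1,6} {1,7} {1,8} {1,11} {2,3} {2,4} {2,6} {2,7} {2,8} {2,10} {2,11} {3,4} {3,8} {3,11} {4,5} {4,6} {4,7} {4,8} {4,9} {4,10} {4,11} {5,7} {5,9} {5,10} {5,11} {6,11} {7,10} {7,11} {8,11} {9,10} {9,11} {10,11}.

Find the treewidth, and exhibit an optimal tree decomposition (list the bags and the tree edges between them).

Every bag has size at most 5, so the width is 5 − 1 = 4 and tw(G) ≤ 4. For the lower bound, the 5 vertices {0, 1, 4, 8, 11} are pairwise adjacent, and any tree decomposition puts a clique entirely inside one bag — forcing width ≥ 4. Hence tw(G) = 4 exactly.

Treewidth 4.
Bags: B1 = {1, 2, 4, 8, 11}  B2 = {1, 2, 4, 7, 11}  B3 = {2, 3, 4, 8, 11}  B4 = {2, 4, 7, 10, 11}  B5 = {4, 5, 7, 10, 11}  B6 = {0, 1, 4, 8, 11}  B7 = {1, 2, 4, 6, 11}  B8 = {4, 5, 9, 10, 11}
Tree: B1–B2, B1–B3, B2–B4, B4–B5, B1–B6, B1–B7, B5–B8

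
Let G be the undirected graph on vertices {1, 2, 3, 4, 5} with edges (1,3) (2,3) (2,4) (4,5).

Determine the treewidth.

A width-1 tree decomposition is:
Bags: B1 = {4, 5}  B2 = {2, 4}  B3 = {2, 3}  B4 = {1, 3}
Tree: B1–B2, B2–B3, B3–B4
Each bag holds 2 vertices, so the decomposition has width 1, which upper-bounds the treewidth. G has an edge, so its treewidth is at least 1. Combining the bounds, tw(G) = 1.

1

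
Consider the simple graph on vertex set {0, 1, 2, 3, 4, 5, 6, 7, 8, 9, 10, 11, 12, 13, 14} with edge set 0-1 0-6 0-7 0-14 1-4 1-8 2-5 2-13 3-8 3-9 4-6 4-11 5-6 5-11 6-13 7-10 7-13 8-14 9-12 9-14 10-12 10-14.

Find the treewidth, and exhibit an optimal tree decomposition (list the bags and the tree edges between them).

Every bag has size at most 4, so the width is 4 − 1 = 3 and tw(G) ≤ 3. For the lower bound: the 4 vertex sets {2,5,11}, {13}, {6}, {0,1,4,7} are disjoint, each induces a connected subgraph, and every pair is joined by at least one edge of G. Contracting each set to a single vertex therefore yields K_{4} as a minor, and since treewidth is minor-monotone, tw(G) ≥ tw(K_{4}) = 3. Hence tw(G) = 3 exactly.

Treewidth 3.
One such decomposition:
Bags: B1 = {2, 5, 11, 13}  B2 = {5, 6, 11, 13}  B3 = {4, 6, 11, 13}  B4 = {4, 6, 7, 13}  B5 = {0, 4, 6, 7}  B6 = {0, 1, 4, 7}  B7 = {0, 1, 7, 10}  B8 = {0, 1, 10, 14}  B9 = {1, 8, 10, 14}  B10 = {8, 10, 12, 14}  B11 = {8, 9, 12, 14}  B12 = {3, 8, 9, 12}
Tree: B1–B2, B2–B3, B3–B4, B4–B5, B5–B6, B6–B7, B7–B8, B8–B9, B9–B10, B10–B11, B11–B12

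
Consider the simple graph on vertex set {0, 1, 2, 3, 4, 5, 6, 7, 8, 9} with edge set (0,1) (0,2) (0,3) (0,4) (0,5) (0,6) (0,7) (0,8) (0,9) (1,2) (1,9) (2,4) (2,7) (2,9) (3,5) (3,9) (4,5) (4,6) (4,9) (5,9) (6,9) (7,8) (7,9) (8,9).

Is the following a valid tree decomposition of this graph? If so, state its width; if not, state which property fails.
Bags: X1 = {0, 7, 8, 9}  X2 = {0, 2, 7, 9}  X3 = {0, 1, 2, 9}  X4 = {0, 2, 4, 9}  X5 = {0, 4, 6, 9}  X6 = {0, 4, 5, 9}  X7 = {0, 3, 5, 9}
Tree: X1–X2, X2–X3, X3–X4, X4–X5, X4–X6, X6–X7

Checking the three conditions: (i) the bags cover all of {0, 1, 2, 3, 4, 5, 6, 7, 8, 9}; (ii) for each edge, some bag contains both endpoints; (iii) the bags containing any fixed vertex form a subtree. All hold, so the decomposition is valid with width 4 − 1 = 3.

Yes; width 3.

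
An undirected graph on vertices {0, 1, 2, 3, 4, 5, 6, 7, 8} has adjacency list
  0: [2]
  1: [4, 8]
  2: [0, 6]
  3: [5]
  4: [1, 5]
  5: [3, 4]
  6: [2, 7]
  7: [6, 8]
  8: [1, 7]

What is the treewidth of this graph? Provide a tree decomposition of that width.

Treewidth 1.
One such decomposition:
Bags: B1 = {0, 2}  B2 = {2, 6}  B3 = {6, 7}  B4 = {7, 8}  B5 = {1, 8}  B6 = {1, 4}  B7 = {4, 5}  B8 = {3, 5}
Tree: B1–B2, B2–B3, B3–B4, B4–B5, B5–B6, B6–B7, B7–B8

Every bag has size at most 2, so the width is 2 − 1 = 1 and tw(G) ≤ 1. G has an edge, so its treewidth is at least 1. Hence tw(G) = 1 exactly.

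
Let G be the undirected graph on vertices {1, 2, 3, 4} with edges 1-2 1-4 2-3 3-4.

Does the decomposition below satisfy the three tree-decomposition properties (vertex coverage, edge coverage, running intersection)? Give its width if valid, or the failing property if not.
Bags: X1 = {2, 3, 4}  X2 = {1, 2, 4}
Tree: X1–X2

Every vertex of G appears in some bag (union = {1, 2, 3, 4}); every edge is covered by a bag; and for each vertex v the set of bags containing v is connected in the bag tree. The decomposition is therefore valid. The largest bag has 3 vertices, so the width is 2.

Yes; width 2.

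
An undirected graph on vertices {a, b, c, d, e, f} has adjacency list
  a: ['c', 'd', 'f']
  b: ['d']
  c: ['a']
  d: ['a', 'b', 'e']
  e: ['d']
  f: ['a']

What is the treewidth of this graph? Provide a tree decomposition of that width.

Each bag holds 2 vertices, so the decomposition has width 1, which upper-bounds the treewidth. G has an edge, so its treewidth is at least 1. Combining the bounds, tw(G) = 1.

Treewidth 1.
One such decomposition:
Bags: B1 = {d, e}  B2 = {a, d}  B3 = {a, c}  B4 = {a, f}  B5 = {b, d}
Tree: B1–B2, B2–B3, B2–B4, B1–B5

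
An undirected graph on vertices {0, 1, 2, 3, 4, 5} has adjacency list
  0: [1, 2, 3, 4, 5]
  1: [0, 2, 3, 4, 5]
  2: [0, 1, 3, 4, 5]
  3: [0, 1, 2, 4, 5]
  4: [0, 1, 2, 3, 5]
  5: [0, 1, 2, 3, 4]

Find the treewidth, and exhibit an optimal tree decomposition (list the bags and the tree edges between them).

Treewidth 5.
One optimal decomposition is:
Bags: B1 = {0, 1, 2, 3, 4, 5}
Tree: (single bag)

With just one bag of size 6, the width is 6 − 1 = 5, so tw(G) ≤ 5. Conversely, {0, 1, 2, 3, 4, 5} is a clique of size 6, and the vertices of any clique must share a bag in every tree decomposition; so some bag has ≥ 6 vertices and tw(G) ≥ 5. Combining the bounds, tw(G) = 5.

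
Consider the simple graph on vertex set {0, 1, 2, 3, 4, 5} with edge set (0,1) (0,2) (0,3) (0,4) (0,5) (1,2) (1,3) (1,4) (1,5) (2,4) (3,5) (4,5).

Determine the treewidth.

A width-3 tree decomposition is:
Bags: B1 = {0, 1, 4, 5}  B2 = {0, 1, 3, 5}  B3 = {0, 1, 2, 4}
Tree: B1–B2, B1–B3
Each bag holds 4 vertices, so the decomposition has width 3, which upper-bounds the treewidth. On the other hand G contains the 4-clique {0, 1, 3, 5}. A clique must lie in a single bag of any decomposition, so no decomposition can have width below 3. Combining the bounds, tw(G) = 3.

3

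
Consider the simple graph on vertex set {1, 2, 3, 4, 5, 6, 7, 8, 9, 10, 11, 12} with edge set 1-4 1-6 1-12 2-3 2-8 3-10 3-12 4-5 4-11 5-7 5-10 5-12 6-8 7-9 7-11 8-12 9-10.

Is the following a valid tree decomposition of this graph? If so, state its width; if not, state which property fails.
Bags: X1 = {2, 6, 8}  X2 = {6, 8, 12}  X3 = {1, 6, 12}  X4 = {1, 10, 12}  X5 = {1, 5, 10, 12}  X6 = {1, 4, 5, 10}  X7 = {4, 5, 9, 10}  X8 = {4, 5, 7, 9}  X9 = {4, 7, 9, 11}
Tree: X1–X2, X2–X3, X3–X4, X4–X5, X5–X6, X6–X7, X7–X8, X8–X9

A tree decomposition must satisfy three properties: every vertex lies in some bag; for every edge, both endpoints lie together in some bag; and for every vertex, the bags containing it form a connected subtree. Here vertex 3 appears in no bag, so the decomposition is invalid.

No — vertex 3 appears in no bag.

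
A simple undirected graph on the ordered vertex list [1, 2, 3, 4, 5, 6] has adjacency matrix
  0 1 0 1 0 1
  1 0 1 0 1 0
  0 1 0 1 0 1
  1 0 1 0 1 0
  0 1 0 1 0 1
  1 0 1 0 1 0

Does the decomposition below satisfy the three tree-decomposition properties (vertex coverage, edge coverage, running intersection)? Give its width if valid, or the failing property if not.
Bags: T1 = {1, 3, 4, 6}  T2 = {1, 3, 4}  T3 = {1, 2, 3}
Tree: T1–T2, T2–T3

A tree decomposition must satisfy three properties: every vertex lies in some bag; for every edge, both endpoints lie together in some bag; and for every vertex, the bags containing it form a connected subtree. Here vertex 5 appears in no bag, so the decomposition is invalid.

No — vertex 5 appears in no bag.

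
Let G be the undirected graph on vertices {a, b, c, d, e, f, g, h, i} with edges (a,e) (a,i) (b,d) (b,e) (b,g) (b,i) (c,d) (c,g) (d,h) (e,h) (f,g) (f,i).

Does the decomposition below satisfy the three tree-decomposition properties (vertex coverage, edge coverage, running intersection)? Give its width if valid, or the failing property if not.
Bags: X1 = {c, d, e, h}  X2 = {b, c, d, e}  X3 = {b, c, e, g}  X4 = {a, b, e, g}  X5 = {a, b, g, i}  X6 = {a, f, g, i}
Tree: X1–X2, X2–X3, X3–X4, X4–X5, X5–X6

Every vertex of G appears in some bag (union = {a, b, c, d, e, f, g, h, i}); every edge is covered by a bag; and for each vertex v the set of bags containing v is connected in the bag tree. The decomposition is therefore valid. The largest bag has 4 vertices, so the width is 3.

Yes; width 3.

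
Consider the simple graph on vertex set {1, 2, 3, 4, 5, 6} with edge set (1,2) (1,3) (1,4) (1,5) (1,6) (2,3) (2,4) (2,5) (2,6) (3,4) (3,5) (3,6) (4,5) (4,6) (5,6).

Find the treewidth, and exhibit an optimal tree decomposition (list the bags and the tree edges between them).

A single bag containing all 6 vertices is trivially a valid decomposition of width 5. On the other hand G contains the 6-clique {1, 2, 3, 4, 5, 6}. A clique must lie in a single bag of any decomposition, so no decomposition can have width below 5. The upper and lower bounds meet at 5, so that is the treewidth.

Treewidth 5.
Bags: B1 = {1, 2, 3, 4, 5, 6}
Tree: (single bag)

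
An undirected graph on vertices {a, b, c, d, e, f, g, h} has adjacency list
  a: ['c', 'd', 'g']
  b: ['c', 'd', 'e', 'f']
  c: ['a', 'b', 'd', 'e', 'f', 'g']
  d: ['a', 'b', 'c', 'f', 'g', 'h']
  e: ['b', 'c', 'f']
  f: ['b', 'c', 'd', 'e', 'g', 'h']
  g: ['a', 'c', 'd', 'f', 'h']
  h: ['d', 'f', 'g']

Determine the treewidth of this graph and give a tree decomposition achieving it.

Each bag holds 4 vertices, so the decomposition has width 3, which upper-bounds the treewidth. For the lower bound, the 4 vertices {a, c, d, g} are pairwise adjacent, and any tree decomposition puts a clique entirely inside one bag — forcing width ≥ 3. Therefore the treewidth is 3.

Treewidth 3.
One such decomposition:
Bags: B1 = {a, c, d, g}  B2 = {c, d, f, g}  B3 = {d, f, g, h}  B4 = {b, c, d, f}  B5 = {b, c, e, f}
Tree: B1–B2, B2–B3, B2–B4, B4–B5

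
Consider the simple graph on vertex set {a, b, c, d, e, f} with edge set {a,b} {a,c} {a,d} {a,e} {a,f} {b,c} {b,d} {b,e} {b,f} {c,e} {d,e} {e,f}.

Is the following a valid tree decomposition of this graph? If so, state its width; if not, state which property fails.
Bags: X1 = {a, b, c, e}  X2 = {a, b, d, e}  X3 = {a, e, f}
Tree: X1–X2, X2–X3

No — edge (b,f) lies in no bag.

A tree decomposition must satisfy three properties: every vertex lies in some bag; for every edge, both endpoints lie together in some bag; and for every vertex, the bags containing it form a connected subtree. Here edge (b,f) lies in no bag, so the decomposition is invalid.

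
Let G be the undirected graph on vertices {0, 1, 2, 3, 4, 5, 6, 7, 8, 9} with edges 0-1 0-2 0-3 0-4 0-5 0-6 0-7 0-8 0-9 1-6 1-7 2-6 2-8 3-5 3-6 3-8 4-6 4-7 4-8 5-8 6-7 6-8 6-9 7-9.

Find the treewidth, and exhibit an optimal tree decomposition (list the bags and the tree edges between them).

Treewidth 3.
Bags: B1 = {0, 4, 6, 8}  B2 = {0, 4, 6, 7}  B3 = {0, 1, 6, 7}  B4 = {0, 2, 6, 8}  B5 = {0, 3, 6, 8}  B6 = {0, 3, 5, 8}  B7 = {0, 6, 7, 9}
Tree: B1–B2, B2–B3, B1–B4, B1–B5, B5–B6, B3–B7

Each bag holds 4 vertices, so the decomposition has width 3, which upper-bounds the treewidth. Conversely, {0, 3, 5, 8} is a clique of size 4, and the vertices of any clique must share a bag in every tree decomposition; so some bag has ≥ 4 vertices and tw(G) ≥ 3. Hence tw(G) = 3 exactly.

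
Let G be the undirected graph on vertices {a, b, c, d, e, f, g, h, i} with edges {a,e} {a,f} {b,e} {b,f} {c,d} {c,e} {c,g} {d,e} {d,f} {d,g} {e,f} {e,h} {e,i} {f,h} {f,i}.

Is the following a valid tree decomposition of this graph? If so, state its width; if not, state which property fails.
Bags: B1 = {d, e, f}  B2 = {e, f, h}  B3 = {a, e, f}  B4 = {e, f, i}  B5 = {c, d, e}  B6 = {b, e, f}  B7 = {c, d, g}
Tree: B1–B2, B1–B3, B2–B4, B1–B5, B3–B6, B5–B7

Every vertex of G appears in some bag (union = {a, b, c, d, e, f, g, h, i}); every edge is covered by a bag; and for each vertex v the set of bags containing v is connected in the bag tree. The decomposition is therefore valid. The largest bag has 3 vertices, so the width is 2.

Yes; width 2.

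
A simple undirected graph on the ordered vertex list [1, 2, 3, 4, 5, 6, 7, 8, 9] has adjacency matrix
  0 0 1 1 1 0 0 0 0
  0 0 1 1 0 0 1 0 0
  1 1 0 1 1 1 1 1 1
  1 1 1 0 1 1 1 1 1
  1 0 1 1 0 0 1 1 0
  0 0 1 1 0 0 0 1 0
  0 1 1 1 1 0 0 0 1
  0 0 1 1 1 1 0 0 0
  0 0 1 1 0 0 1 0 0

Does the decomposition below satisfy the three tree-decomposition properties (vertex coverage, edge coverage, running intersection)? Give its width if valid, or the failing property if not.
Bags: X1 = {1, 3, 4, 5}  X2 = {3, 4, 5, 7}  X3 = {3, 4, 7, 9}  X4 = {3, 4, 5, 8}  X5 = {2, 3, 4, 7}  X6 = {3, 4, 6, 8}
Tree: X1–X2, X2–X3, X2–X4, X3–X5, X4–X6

Vertex coverage: the bags together contain {1, 2, 3, 4, 5, 6, 7, 8, 9}, the full vertex set. Edge coverage: each edge of G has both endpoints in at least one bag. Running intersection: for every vertex, the bags containing it form a connected subtree. All three properties hold, so this is a valid tree decomposition of width max|bag| − 1 = 3, and hence tw(G) ≤ 3.

Yes; width 3.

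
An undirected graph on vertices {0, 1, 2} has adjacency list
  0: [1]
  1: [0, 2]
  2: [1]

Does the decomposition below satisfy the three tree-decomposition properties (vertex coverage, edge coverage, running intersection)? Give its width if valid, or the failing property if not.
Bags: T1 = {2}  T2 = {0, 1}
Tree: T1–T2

No — edge (1,2) lies in no bag.

A tree decomposition must satisfy three properties: every vertex lies in some bag; for every edge, both endpoints lie together in some bag; and for every vertex, the bags containing it form a connected subtree. Here edge (1,2) lies in no bag, so the decomposition is invalid.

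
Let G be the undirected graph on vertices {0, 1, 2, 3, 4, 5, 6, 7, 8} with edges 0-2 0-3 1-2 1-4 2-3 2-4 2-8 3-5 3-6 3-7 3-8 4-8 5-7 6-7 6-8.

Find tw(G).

2

A width-2 tree decomposition is:
Bags: B1 = {3, 6, 8}  B2 = {2, 3, 8}  B3 = {3, 6, 7}  B4 = {3, 5, 7}  B5 = {2, 4, 8}  B6 = {1, 2, 4}  B7 = {0, 2, 3}
Tree: B1–B2, B1–B3, B3–B4, B2–B5, B5–B6, B2–B7
Each bag holds 3 vertices, so the decomposition has width 2, which upper-bounds the treewidth. Conversely, {1, 2, 4} is a clique of size 3, and the vertices of any clique must share a bag in every tree decomposition; so some bag has ≥ 3 vertices and tw(G) ≥ 2. The upper and lower bounds meet at 2, so that is the treewidth.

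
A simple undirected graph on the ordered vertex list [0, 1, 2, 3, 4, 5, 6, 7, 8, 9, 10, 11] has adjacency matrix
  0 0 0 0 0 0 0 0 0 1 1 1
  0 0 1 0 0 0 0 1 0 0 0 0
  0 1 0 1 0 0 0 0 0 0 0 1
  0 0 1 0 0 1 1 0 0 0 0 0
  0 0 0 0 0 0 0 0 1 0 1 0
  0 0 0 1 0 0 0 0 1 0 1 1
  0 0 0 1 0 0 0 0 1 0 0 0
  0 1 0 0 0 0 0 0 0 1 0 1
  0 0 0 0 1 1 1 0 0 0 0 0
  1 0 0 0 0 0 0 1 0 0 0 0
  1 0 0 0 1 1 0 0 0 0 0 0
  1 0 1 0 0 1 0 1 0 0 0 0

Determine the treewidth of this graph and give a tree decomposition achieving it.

The largest bag has 4 vertices, giving width 3; this decomposition certifies tw(G) ≤ 3. For the lower bound: the 4 vertex sets {4,6,8}, {10}, {5}, {0,2,3,11} are disjoint, each induces a connected subgraph, and every pair is joined by at least one edge of G. Contracting each set to a single vertex therefore yields K_{4} as a minor, and since treewidth is minor-monotone, tw(G) ≥ tw(K_{4}) = 3. Hence tw(G) = 3 exactly.

Treewidth 3.
Bags: B1 = {4, 6, 8, 10}  B2 = {5, 6, 8, 10}  B3 = {3, 5, 6, 10}  B4 = {0, 3, 5, 10}  B5 = {0, 3, 5, 11}  B6 = {0, 2, 3, 11}  B7 = {0, 2, 9, 11}  B8 = {2, 7, 9, 11}  B9 = {1, 2, 7, 9}
Tree: B1–B2, B2–B3, B3–B4, B4–B5, B5–B6, B6–B7, B7–B8, B8–B9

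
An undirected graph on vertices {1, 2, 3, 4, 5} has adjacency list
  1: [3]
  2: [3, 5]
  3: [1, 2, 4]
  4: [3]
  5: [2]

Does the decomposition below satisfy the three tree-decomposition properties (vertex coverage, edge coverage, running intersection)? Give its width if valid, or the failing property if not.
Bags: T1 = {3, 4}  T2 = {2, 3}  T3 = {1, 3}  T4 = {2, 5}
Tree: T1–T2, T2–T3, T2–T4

Every vertex of G appears in some bag (union = {1, 2, 3, 4, 5}); every edge is covered by a bag; and for each vertex v the set of bags containing v is connected in the bag tree. The decomposition is therefore valid. The largest bag has 2 vertices, so the width is 1.

Yes; width 1.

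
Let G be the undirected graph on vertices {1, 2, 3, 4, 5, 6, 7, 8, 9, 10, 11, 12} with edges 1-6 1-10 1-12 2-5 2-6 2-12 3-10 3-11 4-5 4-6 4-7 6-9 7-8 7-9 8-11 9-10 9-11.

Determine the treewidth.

A width-3 tree decomposition is:
Bags: B1 = {2, 4, 5, 12}  B2 = {2, 4, 6, 12}  B3 = {1, 4, 6, 12}  B4 = {1, 4, 6, 7}  B5 = {1, 6, 7, 9}  B6 = {1, 7, 9, 10}  B7 = {7, 8, 9, 10}  B8 = {8, 9, 10, 11}  B9 = {3, 8, 10, 11}
Tree: B1–B2, B2–B3, B3–B4, B4–B5, B5–B6, B6–B7, B7–B8, B8–B9
The largest bag has 4 vertices, giving width 3; this decomposition certifies tw(G) ≤ 3. For the lower bound: the 4 vertex sets {2,5,12}, {4}, {6}, {1,7,9,10} are disjoint, each induces a connected subgraph, and every pair is joined by at least one edge of G. Contracting each set to a single vertex therefore yields K_{4} as a minor, and since treewidth is minor-monotone, tw(G) ≥ tw(K_{4}) = 3. Hence tw(G) = 3 exactly.

3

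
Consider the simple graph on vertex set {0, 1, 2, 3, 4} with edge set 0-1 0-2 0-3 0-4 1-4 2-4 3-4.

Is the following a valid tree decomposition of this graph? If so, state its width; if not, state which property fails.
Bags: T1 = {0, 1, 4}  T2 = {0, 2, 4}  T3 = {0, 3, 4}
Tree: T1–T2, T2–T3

Yes; width 2.

Vertex coverage: the bags together contain {0, 1, 2, 3, 4}, the full vertex set. Edge coverage: each edge of G has both endpoints in at least one bag. Running intersection: for every vertex, the bags containing it form a connected subtree. All three properties hold, so this is a valid tree decomposition of width max|bag| − 1 = 2, and hence tw(G) ≤ 2.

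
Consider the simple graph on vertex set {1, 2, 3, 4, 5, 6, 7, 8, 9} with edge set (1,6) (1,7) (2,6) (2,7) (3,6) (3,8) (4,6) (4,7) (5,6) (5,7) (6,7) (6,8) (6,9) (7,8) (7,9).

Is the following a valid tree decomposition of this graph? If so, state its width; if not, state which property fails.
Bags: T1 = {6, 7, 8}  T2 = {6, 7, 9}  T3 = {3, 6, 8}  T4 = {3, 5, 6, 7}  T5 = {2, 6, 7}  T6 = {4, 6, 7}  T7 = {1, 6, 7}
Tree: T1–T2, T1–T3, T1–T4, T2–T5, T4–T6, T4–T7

No — bags containing vertex 3 are not connected in the tree.

A tree decomposition must satisfy three properties: every vertex lies in some bag; for every edge, both endpoints lie together in some bag; and for every vertex, the bags containing it form a connected subtree. Here bags containing vertex 3 are not connected in the tree, so the decomposition is invalid.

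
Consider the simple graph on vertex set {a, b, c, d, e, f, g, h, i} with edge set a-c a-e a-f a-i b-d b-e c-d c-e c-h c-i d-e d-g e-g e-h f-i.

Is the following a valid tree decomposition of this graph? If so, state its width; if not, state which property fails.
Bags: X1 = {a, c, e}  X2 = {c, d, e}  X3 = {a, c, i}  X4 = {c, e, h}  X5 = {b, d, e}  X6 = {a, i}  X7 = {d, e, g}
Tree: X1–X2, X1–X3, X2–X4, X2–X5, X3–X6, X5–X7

No — vertex f appears in no bag.

A tree decomposition must satisfy three properties: every vertex lies in some bag; for every edge, both endpoints lie together in some bag; and for every vertex, the bags containing it form a connected subtree. Here vertex f appears in no bag, so the decomposition is invalid.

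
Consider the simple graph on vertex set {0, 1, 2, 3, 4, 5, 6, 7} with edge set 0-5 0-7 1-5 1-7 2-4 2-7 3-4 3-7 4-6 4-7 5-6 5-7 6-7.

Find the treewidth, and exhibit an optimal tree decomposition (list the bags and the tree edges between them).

The largest bag has 3 vertices, giving width 2; this decomposition certifies tw(G) ≤ 2. On the other hand G contains the 3-clique {0, 5, 7}. A clique must lie in a single bag of any decomposition, so no decomposition can have width below 2. Combining the bounds, tw(G) = 2.

Treewidth 2.
Bags: B1 = {2, 4, 7}  B2 = {4, 6, 7}  B3 = {5, 6, 7}  B4 = {0, 5, 7}  B5 = {3, 4, 7}  B6 = {1, 5, 7}
Tree: B1–B2, B2–B3, B3–B4, B2–B5, B4–B6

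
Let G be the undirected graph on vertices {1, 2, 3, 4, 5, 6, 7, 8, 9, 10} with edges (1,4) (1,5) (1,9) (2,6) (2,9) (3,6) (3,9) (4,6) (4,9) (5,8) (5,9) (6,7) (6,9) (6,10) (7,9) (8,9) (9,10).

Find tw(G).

A width-2 tree decomposition is:
Bags: B1 = {4, 6, 9}  B2 = {3, 6, 9}  B3 = {2, 6, 9}  B4 = {1, 4, 9}  B5 = {6, 9, 10}  B6 = {1, 5, 9}  B7 = {6, 7, 9}  B8 = {5, 8, 9}
Tree: B1–B2, B1–B3, B1–B4, B3–B5, B4–B6, B5–B7, B6–B8
Every bag has size at most 3, so the width is 3 − 1 = 2 and tw(G) ≤ 2. Conversely, {5, 8, 9} is a clique of size 3, and the vertices of any clique must share a bag in every tree decomposition; so some bag has ≥ 3 vertices and tw(G) ≥ 2. Hence tw(G) = 2 exactly.

2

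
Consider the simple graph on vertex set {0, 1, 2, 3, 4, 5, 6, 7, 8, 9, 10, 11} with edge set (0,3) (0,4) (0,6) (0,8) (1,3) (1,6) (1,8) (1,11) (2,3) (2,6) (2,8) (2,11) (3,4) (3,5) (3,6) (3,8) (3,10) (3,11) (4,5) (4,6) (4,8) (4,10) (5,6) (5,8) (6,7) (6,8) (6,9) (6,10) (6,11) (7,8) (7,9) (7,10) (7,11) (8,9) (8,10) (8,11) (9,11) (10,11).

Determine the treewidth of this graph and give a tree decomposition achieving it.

Each bag holds 5 vertices, so the decomposition has width 4, which upper-bounds the treewidth. For the lower bound, the 5 vertices {6, 7, 8, 9, 11} are pairwise adjacent, and any tree decomposition puts a clique entirely inside one bag — forcing width ≥ 4. Hence tw(G) = 4 exactly.

Treewidth 4.
One such decomposition:
Bags: B1 = {3, 6, 8, 10, 11}  B2 = {3, 4, 6, 8, 10}  B3 = {6, 7, 8, 10, 11}  B4 = {1, 3, 6, 8, 11}  B5 = {6, 7, 8, 9, 11}  B6 = {2, 3, 6, 8, 11}  B7 = {3, 4, 5, 6, 8}  B8 = {0, 3, 4, 6, 8}
Tree: B1–B2, B1–B3, B1–B4, B3–B5, B1–B6, B2–B7, B2–B8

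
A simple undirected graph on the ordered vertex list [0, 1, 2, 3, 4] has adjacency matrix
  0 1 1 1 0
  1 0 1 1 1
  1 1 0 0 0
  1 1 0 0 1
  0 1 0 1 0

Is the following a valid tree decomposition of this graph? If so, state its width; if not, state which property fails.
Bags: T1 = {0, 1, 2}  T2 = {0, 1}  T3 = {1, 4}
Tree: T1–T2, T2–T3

A tree decomposition must satisfy three properties: every vertex lies in some bag; for every edge, both endpoints lie together in some bag; and for every vertex, the bags containing it form a connected subtree. Here vertex 3 appears in no bag, so the decomposition is invalid.

No — vertex 3 appears in no bag.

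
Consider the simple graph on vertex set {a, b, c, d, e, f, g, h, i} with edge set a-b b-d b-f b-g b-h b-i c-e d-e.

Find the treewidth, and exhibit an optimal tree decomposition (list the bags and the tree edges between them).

Each bag holds 2 vertices, so the decomposition has width 1, which upper-bounds the treewidth. Any graph with an edge has treewidth ≥ 1, and G has the edge d–b. Therefore the treewidth is 1.

Treewidth 1.
One such decomposition:
Bags: B1 = {b, d}  B2 = {b, g}  B3 = {b, f}  B4 = {a, b}  B5 = {b, i}  B6 = {d, e}  B7 = {c, e}  B8 = {b, h}
Tree: B1–B2, B2–B3, B3–B4, B4–B5, B1–B6, B6–B7, B3–B8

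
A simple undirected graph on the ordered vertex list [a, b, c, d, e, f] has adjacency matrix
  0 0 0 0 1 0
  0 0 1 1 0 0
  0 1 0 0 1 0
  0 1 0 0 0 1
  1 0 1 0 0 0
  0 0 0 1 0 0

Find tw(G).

1

A width-1 tree decomposition is:
Bags: B1 = {a, e}  B2 = {c, e}  B3 = {b, c}  B4 = {b, d}  B5 = {d, f}
Tree: B1–B2, B2–B3, B3–B4, B4–B5
Every bag has size at most 2, so the width is 2 − 1 = 1 and tw(G) ≤ 1. Since G has at least one edge (e.g. a–e), it is not an edgeless graph, so tw(G) ≥ 1. Hence tw(G) = 1 exactly.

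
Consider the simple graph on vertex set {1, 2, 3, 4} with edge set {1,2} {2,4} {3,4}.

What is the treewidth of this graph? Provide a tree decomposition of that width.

The largest bag has 2 vertices, giving width 1; this decomposition certifies tw(G) ≤ 1. Any graph with an edge has treewidth ≥ 1, and G has the edge 4–3. The upper and lower bounds meet at 1, so that is the treewidth.

Treewidth 1.
One optimal decomposition is:
Bags: B1 = {3, 4}  B2 = {2, 4}  B3 = {1, 2}
Tree: B1–B2, B2–B3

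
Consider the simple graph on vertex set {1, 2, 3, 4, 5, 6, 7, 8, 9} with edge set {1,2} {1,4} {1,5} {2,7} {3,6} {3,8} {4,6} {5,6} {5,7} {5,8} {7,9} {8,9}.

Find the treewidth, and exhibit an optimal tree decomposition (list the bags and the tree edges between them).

Treewidth 3.
One such decomposition:
Bags: B1 = {2, 7, 8, 9}  B2 = {2, 5, 7, 8}  B3 = {1, 2, 5, 8}  B4 = {1, 3, 5, 8}  B5 = {1, 3, 5, 6}  B6 = {1, 3, 4, 6}
Tree: B1–B2, B2–B3, B3–B4, B4–B5, B5–B6

Every bag has size at most 4, so the width is 4 − 1 = 3 and tw(G) ≤ 3. For the lower bound: the 4 vertex sets {2,7,9}, {8}, {5}, {1,3,4,6} are disjoint, each induces a connected subgraph, and every pair is joined by at least one edge of G. Contracting each set to a single vertex therefore yields K_{4} as a minor, and since treewidth is minor-monotone, tw(G) ≥ tw(K_{4}) = 3. Therefore the treewidth is 3.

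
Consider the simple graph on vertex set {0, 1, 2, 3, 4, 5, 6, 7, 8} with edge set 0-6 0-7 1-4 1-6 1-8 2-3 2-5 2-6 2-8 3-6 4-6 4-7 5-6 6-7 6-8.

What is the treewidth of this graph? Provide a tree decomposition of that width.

Treewidth 2.
Bags: B1 = {1, 6, 8}  B2 = {2, 6, 8}  B3 = {1, 4, 6}  B4 = {2, 3, 6}  B5 = {4, 6, 7}  B6 = {2, 5, 6}  B7 = {0, 6, 7}
Tree: B1–B2, B1–B3, B2–B4, B3–B5, B2–B6, B5–B7

The largest bag has 3 vertices, giving width 2; this decomposition certifies tw(G) ≤ 2. Conversely, {0, 6, 7} is a clique of size 3, and the vertices of any clique must share a bag in every tree decomposition; so some bag has ≥ 3 vertices and tw(G) ≥ 2. The upper and lower bounds meet at 2, so that is the treewidth.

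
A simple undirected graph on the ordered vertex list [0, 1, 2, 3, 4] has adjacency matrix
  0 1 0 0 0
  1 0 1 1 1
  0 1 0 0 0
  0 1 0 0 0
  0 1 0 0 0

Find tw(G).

1

A width-1 tree decomposition is:
Bags: B1 = {1, 4}  B2 = {1, 3}  B3 = {1, 2}  B4 = {0, 1}
Tree: B1–B2, B1–B3, B2–B4
Every bag has size at most 2, so the width is 2 − 1 = 1 and tw(G) ≤ 1. G has an edge, so its treewidth is at least 1. Hence tw(G) = 1 exactly.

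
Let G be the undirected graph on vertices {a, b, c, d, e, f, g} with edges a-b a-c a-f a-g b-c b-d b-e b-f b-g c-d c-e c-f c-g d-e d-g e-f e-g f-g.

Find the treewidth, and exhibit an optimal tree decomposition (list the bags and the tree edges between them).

Treewidth 4.
One such decomposition:
Bags: B1 = {b, c, d, e, g}  B2 = {b, c, e, f, g}  B3 = {a, b, c, f, g}
Tree: B1–B2, B2–B3

Every bag has size at most 5, so the width is 5 − 1 = 4 and tw(G) ≤ 4. On the other hand G contains the 5-clique {b, c, d, e, g}. A clique must lie in a single bag of any decomposition, so no decomposition can have width below 4. The upper and lower bounds meet at 4, so that is the treewidth.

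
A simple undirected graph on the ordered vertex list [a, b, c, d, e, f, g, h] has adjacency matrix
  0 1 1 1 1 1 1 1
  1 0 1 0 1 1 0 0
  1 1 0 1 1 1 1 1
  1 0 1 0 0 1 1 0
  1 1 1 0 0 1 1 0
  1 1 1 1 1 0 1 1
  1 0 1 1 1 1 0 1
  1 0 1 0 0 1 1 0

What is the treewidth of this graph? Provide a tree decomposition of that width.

Treewidth 4.
One such decomposition:
Bags: B1 = {a, b, c, e, f}  B2 = {a, c, e, f, g}  B3 = {a, c, d, f, g}  B4 = {a, c, f, g, h}
Tree: B1–B2, B2–B3, B2–B4

The largest bag has 5 vertices, giving width 4; this decomposition certifies tw(G) ≤ 4. Conversely, {a, c, d, f, g} is a clique of size 5, and the vertices of any clique must share a bag in every tree decomposition; so some bag has ≥ 5 vertices and tw(G) ≥ 4. Combining the bounds, tw(G) = 4.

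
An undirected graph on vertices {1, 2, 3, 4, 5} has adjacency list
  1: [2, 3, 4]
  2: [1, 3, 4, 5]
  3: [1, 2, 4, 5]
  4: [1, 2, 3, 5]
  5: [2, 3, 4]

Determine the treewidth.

3

A width-3 tree decomposition is:
Bags: B1 = {1, 2, 3, 4}  B2 = {2, 3, 4, 5}
Tree: B1–B2
Every bag has size at most 4, so the width is 4 − 1 = 3 and tw(G) ≤ 3. On the other hand G contains the 4-clique {1, 2, 3, 4}. A clique must lie in a single bag of any decomposition, so no decomposition can have width below 3. Therefore the treewidth is 3.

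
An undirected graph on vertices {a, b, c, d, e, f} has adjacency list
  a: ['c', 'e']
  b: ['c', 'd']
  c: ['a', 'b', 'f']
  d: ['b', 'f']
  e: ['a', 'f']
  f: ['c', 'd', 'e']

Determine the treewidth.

A width-2 tree decomposition is:
Bags: B1 = {b, d, f}  B2 = {b, c, f}  B3 = {c, e, f}  B4 = {a, c, e}
Tree: B1–B2, B2–B3, B3–B4
Every bag has size at most 3, so the width is 3 − 1 = 2 and tw(G) ≤ 2. The edges d–b–c–f–d form a cycle, so G is not a tree and its treewidth is at least 2. Therefore the treewidth is 2.

2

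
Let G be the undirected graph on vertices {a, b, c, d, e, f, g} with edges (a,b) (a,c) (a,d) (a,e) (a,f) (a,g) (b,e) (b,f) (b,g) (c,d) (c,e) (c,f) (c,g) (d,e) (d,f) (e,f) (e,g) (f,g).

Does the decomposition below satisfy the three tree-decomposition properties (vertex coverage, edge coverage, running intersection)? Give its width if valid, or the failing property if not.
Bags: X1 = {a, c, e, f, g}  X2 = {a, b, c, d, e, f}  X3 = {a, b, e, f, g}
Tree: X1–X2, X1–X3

No — bags containing vertex b are not connected in the tree.

A tree decomposition must satisfy three properties: every vertex lies in some bag; for every edge, both endpoints lie together in some bag; and for every vertex, the bags containing it form a connected subtree. Here bags containing vertex b are not connected in the tree, so the decomposition is invalid.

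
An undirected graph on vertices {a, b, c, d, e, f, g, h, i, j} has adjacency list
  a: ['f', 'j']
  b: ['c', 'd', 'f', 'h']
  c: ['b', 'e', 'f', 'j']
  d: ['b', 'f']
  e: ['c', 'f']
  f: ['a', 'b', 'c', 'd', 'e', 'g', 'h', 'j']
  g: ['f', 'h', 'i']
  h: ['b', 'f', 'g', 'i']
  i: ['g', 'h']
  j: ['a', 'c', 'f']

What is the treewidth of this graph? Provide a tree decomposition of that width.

The largest bag has 3 vertices, giving width 2; this decomposition certifies tw(G) ≤ 2. On the other hand G contains the 3-clique {f, g, h}. A clique must lie in a single bag of any decomposition, so no decomposition can have width below 2. Hence tw(G) = 2 exactly.

Treewidth 2.
One optimal decomposition is:
Bags: B1 = {b, c, f}  B2 = {c, f, j}  B3 = {b, f, h}  B4 = {c, e, f}  B5 = {a, f, j}  B6 = {f, g, h}  B7 = {b, d, f}  B8 = {g, h, i}
Tree: B1–B2, B1–B3, B2–B4, B2–B5, B3–B6, B1–B7, B6–B8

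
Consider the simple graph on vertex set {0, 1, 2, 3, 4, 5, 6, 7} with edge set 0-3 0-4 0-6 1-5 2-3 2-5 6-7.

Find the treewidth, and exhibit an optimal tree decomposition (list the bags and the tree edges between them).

Treewidth 1.
One optimal decomposition is:
Bags: B1 = {2, 3}  B2 = {0, 3}  B3 = {0, 6}  B4 = {2, 5}  B5 = {6, 7}  B6 = {0, 4}  B7 = {1, 5}
Tree: B1–B2, B2–B3, B1–B4, B3–B5, B2–B6, B4–B7

Every bag has size at most 2, so the width is 2 − 1 = 1 and tw(G) ≤ 1. Since G has at least one edge (e.g. 2–3), it is not an edgeless graph, so tw(G) ≥ 1. Combining the bounds, tw(G) = 1.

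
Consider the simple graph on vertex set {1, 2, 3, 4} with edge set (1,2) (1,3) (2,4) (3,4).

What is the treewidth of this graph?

A width-2 tree decomposition is:
Bags: B1 = {1, 2, 3}  B2 = {2, 3, 4}
Tree: B1–B2
Every bag has size at most 3, so the width is 3 − 1 = 2 and tw(G) ≤ 2. The edges 3–1–2–4–3 form a cycle, so G is not a tree and its treewidth is at least 2. The upper and lower bounds meet at 2, so that is the treewidth.

2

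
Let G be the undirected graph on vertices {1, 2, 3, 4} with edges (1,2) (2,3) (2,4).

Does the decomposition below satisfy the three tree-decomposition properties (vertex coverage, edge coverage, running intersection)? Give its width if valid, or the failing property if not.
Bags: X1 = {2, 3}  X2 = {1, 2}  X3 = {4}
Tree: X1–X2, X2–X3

A tree decomposition must satisfy three properties: every vertex lies in some bag; for every edge, both endpoints lie together in some bag; and for every vertex, the bags containing it form a connected subtree. Here edge (2,4) lies in no bag, so the decomposition is invalid.

No — edge (2,4) lies in no bag.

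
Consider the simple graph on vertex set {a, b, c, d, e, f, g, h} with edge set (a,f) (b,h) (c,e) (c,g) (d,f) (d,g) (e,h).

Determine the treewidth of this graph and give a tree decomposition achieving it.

Treewidth 1.
One such decomposition:
Bags: B1 = {a, f}  B2 = {d, f}  B3 = {d, g}  B4 = {c, g}  B5 = {c, e}  B6 = {e, h}  B7 = {b, h}
Tree: B1–B2, B2–B3, B3–B4, B4–B5, B5–B6, B6–B7

The largest bag has 2 vertices, giving width 1; this decomposition certifies tw(G) ≤ 1. Since G has at least one edge (e.g. a–f), it is not an edgeless graph, so tw(G) ≥ 1. The upper and lower bounds meet at 1, so that is the treewidth.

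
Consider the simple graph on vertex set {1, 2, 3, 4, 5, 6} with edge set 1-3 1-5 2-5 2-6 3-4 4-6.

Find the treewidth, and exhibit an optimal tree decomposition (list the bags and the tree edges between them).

Each bag holds 3 vertices, so the decomposition has width 2, which upper-bounds the treewidth. For the lower bound, G contains the cycle 3–1–5–2–6–4–3, so G is not a forest; only forests have treewidth ≤ 1, hence tw(G) ≥ 2. The upper and lower bounds meet at 2, so that is the treewidth.

Treewidth 2.
Bags: B1 = {1, 3, 5}  B2 = {2, 3, 5}  B3 = {2, 3, 6}  B4 = {3, 4, 6}
Tree: B1–B2, B2–B3, B3–B4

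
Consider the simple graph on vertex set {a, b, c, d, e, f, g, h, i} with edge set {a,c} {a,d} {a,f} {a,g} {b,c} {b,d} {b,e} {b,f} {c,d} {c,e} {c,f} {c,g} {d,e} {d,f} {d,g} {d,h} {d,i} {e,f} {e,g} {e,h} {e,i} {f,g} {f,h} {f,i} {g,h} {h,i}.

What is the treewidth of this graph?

A width-4 tree decomposition is:
Bags: B1 = {d, e, f, g, h}  B2 = {c, d, e, f, g}  B3 = {d, e, f, h, i}  B4 = {a, c, d, f, g}  B5 = {b, c, d, e, f}
Tree: B1–B2, B1–B3, B2–B4, B2–B5
The largest bag has 5 vertices, giving width 4; this decomposition certifies tw(G) ≤ 4. Conversely, {d, e, f, g, h} is a clique of size 5, and the vertices of any clique must share a bag in every tree decomposition; so some bag has ≥ 5 vertices and tw(G) ≥ 4. Hence tw(G) = 4 exactly.

4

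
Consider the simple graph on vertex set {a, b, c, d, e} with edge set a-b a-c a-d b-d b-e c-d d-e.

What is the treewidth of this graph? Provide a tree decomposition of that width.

Treewidth 2.
One optimal decomposition is:
Bags: B1 = {a, b, d}  B2 = {b, d, e}  B3 = {a, c, d}
Tree: B1–B2, B1–B3

Every bag has size at most 3, so the width is 3 − 1 = 2 and tw(G) ≤ 2. Conversely, {b, d, e} is a clique of size 3, and the vertices of any clique must share a bag in every tree decomposition; so some bag has ≥ 3 vertices and tw(G) ≥ 2. Hence tw(G) = 2 exactly.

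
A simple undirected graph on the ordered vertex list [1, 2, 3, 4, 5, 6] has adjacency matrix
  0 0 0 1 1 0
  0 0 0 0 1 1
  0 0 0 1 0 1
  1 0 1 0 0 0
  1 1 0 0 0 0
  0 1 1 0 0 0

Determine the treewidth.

A width-2 tree decomposition is:
Bags: B1 = {3, 4, 6}  B2 = {2, 4, 6}  B3 = {2, 4, 5}  B4 = {1, 4, 5}
Tree: B1–B2, B2–B3, B3–B4
Each bag holds 3 vertices, so the decomposition has width 2, which upper-bounds the treewidth. Since 4–3–6–2–5–1–4 is a cycle in G, G is not acyclic. Forests are exactly the graphs of treewidth ≤ 1, so tw(G) ≥ 2. Hence tw(G) = 2 exactly.

2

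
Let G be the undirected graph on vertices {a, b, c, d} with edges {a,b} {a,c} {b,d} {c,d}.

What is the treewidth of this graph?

A width-2 tree decomposition is:
Bags: B1 = {a, b, c}  B2 = {b, c, d}
Tree: B1–B2
Every bag has size at most 3, so the width is 3 − 1 = 2 and tw(G) ≤ 2. For the lower bound, G contains the cycle c–a–b–d–c, so G is not a forest; only forests have treewidth ≤ 1, hence tw(G) ≥ 2. Hence tw(G) = 2 exactly.

2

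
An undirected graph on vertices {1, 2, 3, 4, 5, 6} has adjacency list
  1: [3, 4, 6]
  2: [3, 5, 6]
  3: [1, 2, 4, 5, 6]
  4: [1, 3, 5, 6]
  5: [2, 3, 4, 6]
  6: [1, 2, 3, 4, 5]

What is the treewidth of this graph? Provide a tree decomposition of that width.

Treewidth 3.
Bags: B1 = {3, 4, 5, 6}  B2 = {1, 3, 4, 6}  B3 = {2, 3, 5, 6}
Tree: B1–B2, B1–B3

Each bag holds 4 vertices, so the decomposition has width 3, which upper-bounds the treewidth. On the other hand G contains the 4-clique {2, 3, 5, 6}. A clique must lie in a single bag of any decomposition, so no decomposition can have width below 3. Therefore the treewidth is 3.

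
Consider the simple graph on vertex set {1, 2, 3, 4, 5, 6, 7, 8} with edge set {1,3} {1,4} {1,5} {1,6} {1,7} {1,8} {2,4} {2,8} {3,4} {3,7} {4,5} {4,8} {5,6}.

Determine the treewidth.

A width-2 tree decomposition is:
Bags: B1 = {1, 3, 4}  B2 = {1, 4, 8}  B3 = {1, 4, 5}  B4 = {1, 5, 6}  B5 = {1, 3, 7}  B6 = {2, 4, 8}
Tree: B1–B2, B1–B3, B3–B4, B1–B5, B2–B6
Each bag holds 3 vertices, so the decomposition has width 2, which upper-bounds the treewidth. On the other hand G contains the 3-clique {1, 4, 8}. A clique must lie in a single bag of any decomposition, so no decomposition can have width below 2. The upper and lower bounds meet at 2, so that is the treewidth.

2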